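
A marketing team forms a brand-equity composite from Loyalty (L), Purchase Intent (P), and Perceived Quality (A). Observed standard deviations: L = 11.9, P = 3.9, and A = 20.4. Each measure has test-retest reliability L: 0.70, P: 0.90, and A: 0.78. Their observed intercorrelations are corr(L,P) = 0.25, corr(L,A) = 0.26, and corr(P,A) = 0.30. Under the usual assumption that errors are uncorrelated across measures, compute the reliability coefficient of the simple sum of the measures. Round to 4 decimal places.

0.8240

Var(L+P+A) = 11.9² + 3.9² + 20.4² + 2·[11.9·3.9·0.25 + 11.9·20.4·0.26 + 3.9·20.4·0.30] = 572.98 + 197.176 = 770.156.
Under uncorrelated errors the observed covariances equal the true-score covariances, so only the own-variance terms attenuate.
True-score variance = [11.9²·0.70 + 3.9²·0.90 + 20.4²·0.78] + 197.176 = 437.421 + 197.176 = 634.597.
Reliability = 634.597 / 770.156 = 0.8240.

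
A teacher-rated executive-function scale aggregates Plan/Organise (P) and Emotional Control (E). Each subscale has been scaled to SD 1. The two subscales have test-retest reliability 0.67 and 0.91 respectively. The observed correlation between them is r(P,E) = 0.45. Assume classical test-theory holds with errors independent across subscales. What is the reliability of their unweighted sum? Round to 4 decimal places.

0.8552

Var(P+E) = 2 + 2·[0.45] = 2 + 0.9 = 2.9.
Because errors are independent across components, Cov(Tᵢ,Tⱼ) = Cov(Xᵢ,Xⱼ); the off-diagonal part of the true-score variance is the same as above.
True-score variance = [0.67 + 0.91] + 0.9 = 1.58 + 0.9 = 2.48.
Reliability = 2.48 / 2.9 = 0.8552.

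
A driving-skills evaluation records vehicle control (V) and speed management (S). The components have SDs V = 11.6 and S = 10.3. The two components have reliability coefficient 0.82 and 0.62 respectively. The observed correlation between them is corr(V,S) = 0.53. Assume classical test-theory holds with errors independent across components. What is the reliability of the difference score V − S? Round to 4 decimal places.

Var(V−S) = 11.6² + 10.3² − 2·11.6·10.3·0.53 = 240.65 − 126.649 = 114.001.
Because errors are independent across components, Cov(Tᵢ,Tⱼ) = Cov(Xᵢ,Xⱼ); the off-diagonal part of the true-score variance is the same as above.
True-score variance = [11.6²·0.82 + 10.3²·0.62] − 126.649 = 176.115 − 126.649 = 49.4662.
Reliability = 49.4662 / 114.001 = 0.4339.

0.4339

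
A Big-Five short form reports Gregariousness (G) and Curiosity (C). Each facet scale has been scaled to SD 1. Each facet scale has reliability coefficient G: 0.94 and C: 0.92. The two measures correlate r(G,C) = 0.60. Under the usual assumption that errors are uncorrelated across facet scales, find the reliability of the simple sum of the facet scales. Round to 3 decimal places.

0.956

Var(G+C) = 2 + 2·[0.60] = 2 + 1.2 = 3.2.
Because errors are independent across components, Cov(Tᵢ,Tⱼ) = Cov(Xᵢ,Xⱼ); the off-diagonal part of the true-score variance is the same as above.
True-score variance = [0.94 + 0.92] + 1.2 = 1.86 + 1.2 = 3.06.
Reliability = 3.06 / 3.2 = 0.956.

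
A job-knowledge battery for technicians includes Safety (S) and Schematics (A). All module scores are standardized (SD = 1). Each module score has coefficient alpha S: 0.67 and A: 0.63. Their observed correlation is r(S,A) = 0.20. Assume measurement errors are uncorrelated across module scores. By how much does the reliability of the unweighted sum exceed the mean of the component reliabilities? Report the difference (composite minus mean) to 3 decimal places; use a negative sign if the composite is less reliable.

0.058

Var(sum) = 2 + 0.4 = 2.4; true-score variance = 1.3 + 0.4 = 1.7; composite reliability = 0.7083.
Mean component reliability = 0.6500.
Difference = 0.7083 − 0.6500 = 0.058.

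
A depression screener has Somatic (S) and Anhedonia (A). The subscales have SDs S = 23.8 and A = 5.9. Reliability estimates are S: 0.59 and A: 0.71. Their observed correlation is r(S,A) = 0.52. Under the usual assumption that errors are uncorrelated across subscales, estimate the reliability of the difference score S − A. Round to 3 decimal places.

0.468

Var(S−A) = 23.8² + 5.9² − 2·23.8·5.9·0.52 = 601.25 − 146.037 = 455.213.
With uncorrelated errors the cross-covariances are all true-score covariance, so they carry over unchanged; only the diagonal terms shrink to ρᵢσᵢ².
True-score variance = [23.8²·0.59 + 5.9²·0.71] − 146.037 = 358.915 − 146.037 = 212.878.
Reliability = 212.878 / 455.213 = 0.468.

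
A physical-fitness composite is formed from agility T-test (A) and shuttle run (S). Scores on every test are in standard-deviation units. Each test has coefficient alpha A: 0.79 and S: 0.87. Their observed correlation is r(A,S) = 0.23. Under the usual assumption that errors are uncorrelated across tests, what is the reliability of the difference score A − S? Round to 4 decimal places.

Var(A−S) = 1 + 1 − 2·0.23 = 2 − 0.46 = 1.54.
Because errors are independent across components, Cov(Tᵢ,Tⱼ) = Cov(Xᵢ,Xⱼ); the off-diagonal part of the true-score variance is the same as above.
True-score variance = [0.79 + 0.87] − 0.46 = 1.66 − 0.46 = 1.2.
Reliability = 1.2 / 1.54 = 0.7792.

0.7792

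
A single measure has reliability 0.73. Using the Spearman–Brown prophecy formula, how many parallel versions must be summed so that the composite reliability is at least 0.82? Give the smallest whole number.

2

k ≥ ρ*(1−ρ₁)/(ρ₁(1−ρ*)) = 0.82·0.27 / (0.73·0.18) = 1.685.
Smallest integer k = 2.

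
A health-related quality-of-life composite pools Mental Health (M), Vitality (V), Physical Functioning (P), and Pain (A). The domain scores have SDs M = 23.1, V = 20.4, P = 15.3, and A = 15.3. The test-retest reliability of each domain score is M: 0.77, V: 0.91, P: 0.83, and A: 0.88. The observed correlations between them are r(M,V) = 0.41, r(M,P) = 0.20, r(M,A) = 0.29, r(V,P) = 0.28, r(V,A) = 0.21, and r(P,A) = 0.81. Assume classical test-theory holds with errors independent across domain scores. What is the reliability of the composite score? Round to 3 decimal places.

Var(M+V+P+A) = 23.1² + 20.4² + 15.3² + 15.3² + 2·[23.1·20.4·0.41 + 23.1·15.3·0.20 + 23.1·15.3·0.29 + 20.4·15.3·0.28 + 20.4·15.3·0.21 + 15.3·15.3·0.81] = 1417.95 + 1417.88 = 2835.83.
Because errors are independent across components, Cov(Tᵢ,Tⱼ) = Cov(Xᵢ,Xⱼ); the off-diagonal part of the true-score variance is the same as above.
True-score variance = [23.1²·0.77 + 20.4²·0.91 + 15.3²·0.83 + 15.3²·0.88] + 1417.88 = 1189.88 + 1417.88 = 2607.76.
Reliability = 2607.76 / 2835.83 = 0.920.

0.920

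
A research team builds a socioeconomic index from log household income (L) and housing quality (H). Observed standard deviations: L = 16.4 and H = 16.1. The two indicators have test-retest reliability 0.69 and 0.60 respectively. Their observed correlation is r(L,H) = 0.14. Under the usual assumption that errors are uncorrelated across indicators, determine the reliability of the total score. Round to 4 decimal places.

0.6893

Var(L+H) = 16.4² + 16.1² + 2·[16.4·16.1·0.14] = 528.17 + 73.9312 = 602.101.
Because errors are independent across components, Cov(Tᵢ,Tⱼ) = Cov(Xᵢ,Xⱼ); the off-diagonal part of the true-score variance is the same as above.
True-score variance = [16.4²·0.69 + 16.1²·0.60] + 73.9312 = 341.108 + 73.9312 = 415.04.
Reliability = 415.04 / 602.101 = 0.6893.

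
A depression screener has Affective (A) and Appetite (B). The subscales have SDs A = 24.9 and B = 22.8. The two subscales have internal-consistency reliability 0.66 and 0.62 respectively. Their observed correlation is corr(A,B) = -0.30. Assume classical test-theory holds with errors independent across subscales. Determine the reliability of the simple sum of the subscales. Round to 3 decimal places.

Var(A+B) = 24.9² + 22.8² + 2·[24.9·22.8·(-0.30)] = 1139.85 − 340.632 = 799.218.
Because errors are independent across components, Cov(Tᵢ,Tⱼ) = Cov(Xᵢ,Xⱼ); the off-diagonal part of the true-score variance is the same as above.
True-score variance = [24.9²·0.66 + 22.8²·0.62] − 340.632 = 731.507 − 340.632 = 390.875.
Reliability = 390.875 / 799.218 = 0.489.

0.489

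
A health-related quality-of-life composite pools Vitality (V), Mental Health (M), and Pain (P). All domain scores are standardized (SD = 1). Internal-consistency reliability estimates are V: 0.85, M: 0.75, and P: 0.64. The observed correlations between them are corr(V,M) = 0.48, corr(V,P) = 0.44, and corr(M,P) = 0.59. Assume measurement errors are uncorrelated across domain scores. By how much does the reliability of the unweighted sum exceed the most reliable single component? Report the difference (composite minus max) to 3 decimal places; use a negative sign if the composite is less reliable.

0.024

Var(sum) = 3 + 3.02 = 6.02; true-score variance = 2.24 + 3.02 = 5.26; composite reliability = 0.8738.
Max component reliability = 0.8500.
Difference = 0.8738 − 0.8500 = 0.024.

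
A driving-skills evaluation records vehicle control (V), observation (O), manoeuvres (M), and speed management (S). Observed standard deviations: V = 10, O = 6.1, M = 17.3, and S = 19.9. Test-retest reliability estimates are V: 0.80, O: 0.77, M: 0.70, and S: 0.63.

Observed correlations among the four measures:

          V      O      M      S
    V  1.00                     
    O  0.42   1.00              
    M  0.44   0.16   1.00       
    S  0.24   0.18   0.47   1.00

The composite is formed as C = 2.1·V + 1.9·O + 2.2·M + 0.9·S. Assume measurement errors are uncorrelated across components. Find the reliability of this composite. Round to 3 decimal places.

Var(C) = 2.1²·10² + 1.9²·6.1² + 2.2²·17.3² + 0.9²·19.9² + 2·[3.99·10·6.1·0.42 + 4.62·10·17.3·0.44 + 1.89·10·19.9·0.24 + 4.18·6.1·17.3·0.16 + 1.71·6.1·19.9·0.18 + 1.98·17.3·19.9·0.47] = 2344.66 + 1944.97 = 4289.63.
With uncorrelated errors the cross-covariances are all true-score covariance, so they carry over unchanged; only the diagonal terms shrink to ρᵢσᵢ².
True-score variance = [2.1²·10²·0.80 + 1.9²·6.1²·0.77 + 2.2²·17.3²·0.70 + 0.9²·19.9²·0.63] + 1944.97 = 1672.31 + 1944.97 = 3617.28.
Reliability = 3617.28 / 4289.63 = 0.843.

0.843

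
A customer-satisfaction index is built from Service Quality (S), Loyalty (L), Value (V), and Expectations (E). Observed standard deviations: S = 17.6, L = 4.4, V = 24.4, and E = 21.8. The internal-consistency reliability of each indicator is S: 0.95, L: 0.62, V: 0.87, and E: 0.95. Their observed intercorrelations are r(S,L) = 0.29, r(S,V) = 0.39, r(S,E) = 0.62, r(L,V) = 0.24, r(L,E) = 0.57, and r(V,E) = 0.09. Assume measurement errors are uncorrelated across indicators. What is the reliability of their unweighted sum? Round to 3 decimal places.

0.951

Var(S+L+V+E) = 17.6² + 4.4² + 24.4² + 21.8² + 2·[17.6·4.4·0.29 + 17.6·24.4·0.39 + 17.6·21.8·0.62 + 4.4·24.4·0.24 + 4.4·21.8·0.57 + 24.4·21.8·0.09] = 1399.72 + 1112.27 = 2511.99.
Because errors are independent across components, Cov(Tᵢ,Tⱼ) = Cov(Xᵢ,Xⱼ); the off-diagonal part of the true-score variance is the same as above.
True-score variance = [17.6²·0.95 + 4.4²·0.62 + 24.4²·0.87 + 21.8²·0.95] + 1112.27 = 1275.72 + 1112.27 = 2387.99.
Reliability = 2387.99 / 2511.99 = 0.951.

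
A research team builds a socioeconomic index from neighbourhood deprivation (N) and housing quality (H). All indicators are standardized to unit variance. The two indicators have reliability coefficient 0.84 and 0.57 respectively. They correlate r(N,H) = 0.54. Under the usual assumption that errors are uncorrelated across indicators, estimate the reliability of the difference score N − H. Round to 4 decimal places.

Var(N−H) = 1 + 1 − 2·0.54 = 2 − 1.08 = 0.92.
With uncorrelated errors the cross-covariances are all true-score covariance, so they carry over unchanged; only the diagonal terms shrink to ρᵢσᵢ².
True-score variance = [0.84 + 0.57] − 1.08 = 1.41 − 1.08 = 0.33.
Reliability = 0.33 / 0.92 = 0.3587.

0.3587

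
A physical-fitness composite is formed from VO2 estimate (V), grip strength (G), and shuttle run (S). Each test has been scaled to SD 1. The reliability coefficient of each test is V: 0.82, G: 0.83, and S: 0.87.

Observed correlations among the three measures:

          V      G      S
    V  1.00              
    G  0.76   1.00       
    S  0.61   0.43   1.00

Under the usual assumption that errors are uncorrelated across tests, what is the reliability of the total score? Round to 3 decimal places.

0.927

Var(V+G+S) = 3 + 2·[0.76 + 0.61 + 0.43] = 3 + 3.6 = 6.6.
With uncorrelated errors the cross-covariances are all true-score covariance, so they carry over unchanged; only the diagonal terms shrink to ρᵢσᵢ².
True-score variance = [0.82 + 0.83 + 0.87] + 3.6 = 2.52 + 3.6 = 6.12.
Reliability = 6.12 / 6.6 = 0.927.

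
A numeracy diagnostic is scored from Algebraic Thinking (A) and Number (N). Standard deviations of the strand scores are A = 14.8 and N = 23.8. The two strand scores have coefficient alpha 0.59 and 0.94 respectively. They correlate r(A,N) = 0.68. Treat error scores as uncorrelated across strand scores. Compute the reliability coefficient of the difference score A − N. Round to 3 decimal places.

0.596

Var(A−N) = 14.8² + 23.8² − 2·14.8·23.8·0.68 = 785.48 − 479.046 = 306.434.
With uncorrelated errors the cross-covariances are all true-score covariance, so they carry over unchanged; only the diagonal terms shrink to ρᵢσᵢ².
True-score variance = [14.8²·0.59 + 23.8²·0.94] − 479.046 = 661.687 − 479.046 = 182.641.
Reliability = 182.641 / 306.434 = 0.596.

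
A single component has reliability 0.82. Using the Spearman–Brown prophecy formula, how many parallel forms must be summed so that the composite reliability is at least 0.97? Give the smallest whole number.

8

k ≥ ρ*(1−ρ₁)/(ρ₁(1−ρ*)) = 0.97·0.18 / (0.82·0.03) = 7.098.
Smallest integer k = 8.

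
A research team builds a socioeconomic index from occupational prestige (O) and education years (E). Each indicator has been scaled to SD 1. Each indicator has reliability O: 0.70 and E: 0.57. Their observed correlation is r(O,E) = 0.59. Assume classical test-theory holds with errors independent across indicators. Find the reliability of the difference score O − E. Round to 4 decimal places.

0.1098

Var(O−E) = 1 + 1 − 2·0.59 = 2 − 1.18 = 0.82.
Under uncorrelated errors the observed covariances equal the true-score covariances, so only the own-variance terms attenuate.
True-score variance = [0.70 + 0.57] − 1.18 = 1.27 − 1.18 = 0.09.
Reliability = 0.09 / 0.82 = 0.1098.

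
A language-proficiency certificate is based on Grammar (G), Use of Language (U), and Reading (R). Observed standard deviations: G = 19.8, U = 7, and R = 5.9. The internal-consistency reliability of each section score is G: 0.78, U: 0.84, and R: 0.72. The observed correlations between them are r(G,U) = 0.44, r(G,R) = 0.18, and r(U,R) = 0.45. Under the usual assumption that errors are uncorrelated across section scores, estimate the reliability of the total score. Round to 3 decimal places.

0.847

Var(G+U+R) = 19.8² + 7² + 5.9² + 2·[19.8·7·0.44 + 19.8·5.9·0.18 + 7·5.9·0.45] = 475.85 + 201.193 = 677.043.
Because errors are independent across components, Cov(Tᵢ,Tⱼ) = Cov(Xᵢ,Xⱼ); the off-diagonal part of the true-score variance is the same as above.
True-score variance = [19.8²·0.78 + 7²·0.84 + 5.9²·0.72] + 201.193 = 372.014 + 201.193 = 573.208.
Reliability = 573.208 / 677.043 = 0.847.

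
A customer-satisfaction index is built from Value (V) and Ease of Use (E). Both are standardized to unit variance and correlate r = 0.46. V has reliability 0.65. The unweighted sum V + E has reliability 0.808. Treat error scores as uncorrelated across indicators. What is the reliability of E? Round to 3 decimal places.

Var(V+E) = 2 + 2·0.46 = 2.920.
True-score variance = ρ_V + ρ_E + 2·0.46, so 0.808 = (0.65 + ρ_E + 0.92) / 2.920.
ρ_E = 0.808·2.920 − 0.65 − 0.92 = 0.789.

0.789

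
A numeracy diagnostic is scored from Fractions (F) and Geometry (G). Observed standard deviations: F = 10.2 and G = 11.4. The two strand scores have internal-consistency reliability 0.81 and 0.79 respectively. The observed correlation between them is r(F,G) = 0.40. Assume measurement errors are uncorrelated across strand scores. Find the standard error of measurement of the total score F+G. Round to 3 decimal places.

6.860

Var(total) = 234 + 93.024 = 327.024.
True-score variance = 186.941 + 93.024 = 279.965, so reliability = 0.8561.
Error variance = 327.024 − 279.965 = 47.0592; SEM = √47.0592 = 6.860.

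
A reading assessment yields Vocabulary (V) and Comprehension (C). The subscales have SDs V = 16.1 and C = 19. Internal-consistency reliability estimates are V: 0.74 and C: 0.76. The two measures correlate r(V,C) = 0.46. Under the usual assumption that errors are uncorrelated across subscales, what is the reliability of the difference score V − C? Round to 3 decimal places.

0.545

Var(V−C) = 16.1² + 19² − 2·16.1·19·0.46 = 620.21 − 281.428 = 338.782.
With uncorrelated errors the cross-covariances are all true-score covariance, so they carry over unchanged; only the diagonal terms shrink to ρᵢσᵢ².
True-score variance = [16.1²·0.74 + 19²·0.76] − 281.428 = 466.175 − 281.428 = 184.747.
Reliability = 184.747 / 338.782 = 0.545.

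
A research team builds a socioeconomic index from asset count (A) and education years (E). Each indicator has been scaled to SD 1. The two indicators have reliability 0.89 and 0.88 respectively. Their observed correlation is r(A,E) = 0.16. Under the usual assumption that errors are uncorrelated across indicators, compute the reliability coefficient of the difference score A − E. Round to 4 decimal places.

Var(A−E) = 1 + 1 − 2·0.16 = 2 − 0.32 = 1.68.
Because errors are independent across components, Cov(Tᵢ,Tⱼ) = Cov(Xᵢ,Xⱼ); the off-diagonal part of the true-score variance is the same as above.
True-score variance = [0.89 + 0.88] − 0.32 = 1.77 − 0.32 = 1.45.
Reliability = 1.45 / 1.68 = 0.8631.

0.8631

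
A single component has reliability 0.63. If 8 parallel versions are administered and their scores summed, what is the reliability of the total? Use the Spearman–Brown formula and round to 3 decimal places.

ρ_k = kρ / (1 + (k−1)ρ) = 8·0.63 / (1 + 7·0.63) = 5.040 / 5.410 = 0.932.

0.932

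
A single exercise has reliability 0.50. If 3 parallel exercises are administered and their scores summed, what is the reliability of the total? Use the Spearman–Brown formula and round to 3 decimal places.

ρ_k = kρ / (1 + (k−1)ρ) = 3·0.50 / (1 + 2·0.50) = 1.500 / 2.000 = 0.750.

0.750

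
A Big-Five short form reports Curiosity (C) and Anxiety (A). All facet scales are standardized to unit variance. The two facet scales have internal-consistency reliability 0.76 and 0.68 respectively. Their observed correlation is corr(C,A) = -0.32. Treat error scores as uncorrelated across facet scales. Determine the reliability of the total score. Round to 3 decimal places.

0.588

Var(C+A) = 2 + 2·[(-0.32)] = 2 − 0.64 = 1.36.
With uncorrelated errors the cross-covariances are all true-score covariance, so they carry over unchanged; only the diagonal terms shrink to ρᵢσᵢ².
True-score variance = [0.76 + 0.68] − 0.64 = 1.44 − 0.64 = 0.8.
Reliability = 0.8 / 1.36 = 0.588.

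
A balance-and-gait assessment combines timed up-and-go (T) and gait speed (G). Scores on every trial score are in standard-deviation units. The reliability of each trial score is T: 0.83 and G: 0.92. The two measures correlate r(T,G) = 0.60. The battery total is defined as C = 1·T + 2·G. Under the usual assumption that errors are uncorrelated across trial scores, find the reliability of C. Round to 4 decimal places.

0.9338

Var(C) = 1 + 2² + 2·[2·0.60] = 5 + 2.4 = 7.4.
With uncorrelated errors the cross-covariances are all true-score covariance, so they carry over unchanged; only the diagonal terms shrink to ρᵢσᵢ².
True-score variance = [0.83 + 2²·0.92] + 2.4 = 4.51 + 2.4 = 6.91.
Reliability = 6.91 / 7.4 = 0.9338.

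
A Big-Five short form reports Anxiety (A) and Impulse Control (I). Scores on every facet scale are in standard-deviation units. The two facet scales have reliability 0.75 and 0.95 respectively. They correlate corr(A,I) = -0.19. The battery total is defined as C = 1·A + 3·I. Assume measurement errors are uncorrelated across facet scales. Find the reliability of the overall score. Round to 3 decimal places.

Var(C) = 1 + 3² + 2·[3·(-0.19)] = 10 − 1.14 = 8.86.
Because errors are independent across components, Cov(Tᵢ,Tⱼ) = Cov(Xᵢ,Xⱼ); the off-diagonal part of the true-score variance is the same as above.
True-score variance = [0.75 + 3²·0.95] − 1.14 = 9.3 − 1.14 = 8.16.
Reliability = 8.16 / 8.86 = 0.921.

0.921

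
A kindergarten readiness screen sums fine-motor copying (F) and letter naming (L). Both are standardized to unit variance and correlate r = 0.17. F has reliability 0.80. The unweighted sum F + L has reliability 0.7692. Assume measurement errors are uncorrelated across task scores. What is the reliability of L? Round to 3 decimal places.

0.660

Var(F+L) = 2 + 2·0.17 = 2.340.
True-score variance = ρ_F + ρ_L + 2·0.17, so 0.7692 = (0.80 + ρ_L + 0.34) / 2.340.
ρ_L = 0.7692·2.340 − 0.80 − 0.34 = 0.660.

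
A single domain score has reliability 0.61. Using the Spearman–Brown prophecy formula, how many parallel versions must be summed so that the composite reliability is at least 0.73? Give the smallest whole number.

k ≥ ρ*(1−ρ₁)/(ρ₁(1−ρ*)) = 0.73·0.39 / (0.61·0.27) = 1.729.
Smallest integer k = 2.

2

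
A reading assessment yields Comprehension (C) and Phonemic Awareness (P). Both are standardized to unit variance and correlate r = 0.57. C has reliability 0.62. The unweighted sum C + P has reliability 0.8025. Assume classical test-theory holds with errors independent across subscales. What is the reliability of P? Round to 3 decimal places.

0.760

Var(C+P) = 2 + 2·0.57 = 3.140.
True-score variance = ρ_C + ρ_P + 2·0.57, so 0.8025 = (0.62 + ρ_P + 1.14) / 3.140.
ρ_P = 0.8025·3.140 − 0.62 − 1.14 = 0.760.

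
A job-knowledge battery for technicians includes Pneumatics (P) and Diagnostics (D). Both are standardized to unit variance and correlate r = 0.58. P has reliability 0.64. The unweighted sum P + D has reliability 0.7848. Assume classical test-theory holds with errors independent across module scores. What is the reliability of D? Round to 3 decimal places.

Var(P+D) = 2 + 2·0.58 = 3.160.
True-score variance = ρ_P + ρ_D + 2·0.58, so 0.7848 = (0.64 + ρ_D + 1.16) / 3.160.
ρ_D = 0.7848·3.160 − 0.64 − 1.16 = 0.680.

0.680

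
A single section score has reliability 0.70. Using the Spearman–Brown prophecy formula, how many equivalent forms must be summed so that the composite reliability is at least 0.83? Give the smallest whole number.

k ≥ ρ*(1−ρ₁)/(ρ₁(1−ρ*)) = 0.83·0.30 / (0.70·0.17) = 2.092.
Smallest integer k = 3.

3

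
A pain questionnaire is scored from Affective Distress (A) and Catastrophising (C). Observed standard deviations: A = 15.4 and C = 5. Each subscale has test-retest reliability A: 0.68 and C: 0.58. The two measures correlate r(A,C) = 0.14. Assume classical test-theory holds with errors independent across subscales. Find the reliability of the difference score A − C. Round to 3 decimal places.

Var(A−C) = 15.4² + 5² − 2·15.4·5·0.14 = 262.16 − 21.56 = 240.6.
Because errors are independent across components, Cov(Tᵢ,Tⱼ) = Cov(Xᵢ,Xⱼ); the off-diagonal part of the true-score variance is the same as above.
True-score variance = [15.4²·0.68 + 5²·0.58] − 21.56 = 175.769 − 21.56 = 154.209.
Reliability = 154.209 / 240.6 = 0.641.

0.641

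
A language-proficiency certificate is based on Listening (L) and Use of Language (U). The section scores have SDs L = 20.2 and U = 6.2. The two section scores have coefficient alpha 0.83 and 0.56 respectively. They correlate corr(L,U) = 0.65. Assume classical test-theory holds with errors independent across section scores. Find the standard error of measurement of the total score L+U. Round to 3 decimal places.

Var(total) = 446.48 + 162.812 = 609.292.
True-score variance = 360.2 + 162.812 = 523.012, so reliability = 0.8584.
Error variance = 609.292 − 523.012 = 86.2804; SEM = √86.2804 = 9.289.

9.289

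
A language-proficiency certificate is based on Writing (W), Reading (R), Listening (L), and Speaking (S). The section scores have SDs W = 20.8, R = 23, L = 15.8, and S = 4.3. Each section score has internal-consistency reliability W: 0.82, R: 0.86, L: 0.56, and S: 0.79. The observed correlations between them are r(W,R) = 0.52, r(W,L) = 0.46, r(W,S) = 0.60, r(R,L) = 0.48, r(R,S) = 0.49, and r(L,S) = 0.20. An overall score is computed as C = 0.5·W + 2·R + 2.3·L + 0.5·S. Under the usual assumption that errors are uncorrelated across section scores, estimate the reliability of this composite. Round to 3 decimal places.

Var(C) = 0.5²·20.8² + 2²·23² + 2.3²·15.8² + 0.5²·4.3² + 2·[20.8·23·0.52 + 1.15·20.8·15.8·0.46 + 0.25·20.8·4.3·0.60 + 4.6·23·15.8·0.48 + 23·4.3·0.49 + 1.15·15.8·4.3·0.20] = 3549.38 + 2605.02 = 6154.4.
With uncorrelated errors the cross-covariances are all true-score covariance, so they carry over unchanged; only the diagonal terms shrink to ρᵢσᵢ².
True-score variance = [0.5²·20.8²·0.82 + 2²·23²·0.86 + 2.3²·15.8²·0.56 + 0.5²·4.3²·0.79] + 2605.02 = 2651.64 + 2605.02 = 5256.65.
Reliability = 5256.65 / 6154.4 = 0.854.

0.854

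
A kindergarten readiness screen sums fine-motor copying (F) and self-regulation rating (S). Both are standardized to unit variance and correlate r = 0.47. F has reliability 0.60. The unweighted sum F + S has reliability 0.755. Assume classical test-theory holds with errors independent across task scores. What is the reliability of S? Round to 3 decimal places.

0.680

Var(F+S) = 2 + 2·0.47 = 2.940.
True-score variance = ρ_F + ρ_S + 2·0.47, so 0.755 = (0.60 + ρ_S + 0.94) / 2.940.
ρ_S = 0.755·2.940 − 0.60 − 0.94 = 0.680.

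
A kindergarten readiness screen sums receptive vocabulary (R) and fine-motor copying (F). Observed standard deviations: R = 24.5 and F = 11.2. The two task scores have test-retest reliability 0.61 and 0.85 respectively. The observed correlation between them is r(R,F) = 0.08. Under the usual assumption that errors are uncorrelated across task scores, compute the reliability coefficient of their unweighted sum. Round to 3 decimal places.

Var(R+F) = 24.5² + 11.2² + 2·[24.5·11.2·0.08] = 725.69 + 43.904 = 769.594.
Under uncorrelated errors the observed covariances equal the true-score covariances, so only the own-variance terms attenuate.
True-score variance = [24.5²·0.61 + 11.2²·0.85] + 43.904 = 472.776 + 43.904 = 516.68.
Reliability = 516.68 / 769.594 = 0.671.

0.671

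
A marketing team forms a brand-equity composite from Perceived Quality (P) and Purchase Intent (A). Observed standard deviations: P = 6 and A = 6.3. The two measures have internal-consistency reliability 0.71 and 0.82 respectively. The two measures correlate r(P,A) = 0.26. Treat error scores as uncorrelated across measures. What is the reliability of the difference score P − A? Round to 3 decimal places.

Var(P−A) = 6² + 6.3² − 2·6·6.3·0.26 = 75.69 − 19.656 = 56.034.
Under uncorrelated errors the observed covariances equal the true-score covariances, so only the own-variance terms attenuate.
True-score variance = [6²·0.71 + 6.3²·0.82] − 19.656 = 58.1058 − 19.656 = 38.4498.
Reliability = 38.4498 / 56.034 = 0.686.

0.686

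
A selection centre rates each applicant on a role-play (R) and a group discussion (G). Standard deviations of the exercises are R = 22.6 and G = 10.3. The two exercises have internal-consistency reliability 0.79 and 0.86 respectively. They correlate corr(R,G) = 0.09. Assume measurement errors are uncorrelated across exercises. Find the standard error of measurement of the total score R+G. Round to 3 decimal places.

Var(total) = 616.85 + 41.9004 = 658.75.
True-score variance = 494.738 + 41.9004 = 536.638, so reliability = 0.8146.
Error variance = 658.75 − 536.638 = 122.112; SEM = √122.112 = 11.050.

11.050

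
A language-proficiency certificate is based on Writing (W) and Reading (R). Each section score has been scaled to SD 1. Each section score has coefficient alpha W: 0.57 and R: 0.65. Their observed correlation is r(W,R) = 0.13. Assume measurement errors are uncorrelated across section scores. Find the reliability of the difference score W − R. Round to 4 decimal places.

Var(W−R) = 1 + 1 − 2·0.13 = 2 − 0.26 = 1.74.
Because errors are independent across components, Cov(Tᵢ,Tⱼ) = Cov(Xᵢ,Xⱼ); the off-diagonal part of the true-score variance is the same as above.
True-score variance = [0.57 + 0.65] − 0.26 = 1.22 − 0.26 = 0.96.
Reliability = 0.96 / 1.74 = 0.5517.

0.5517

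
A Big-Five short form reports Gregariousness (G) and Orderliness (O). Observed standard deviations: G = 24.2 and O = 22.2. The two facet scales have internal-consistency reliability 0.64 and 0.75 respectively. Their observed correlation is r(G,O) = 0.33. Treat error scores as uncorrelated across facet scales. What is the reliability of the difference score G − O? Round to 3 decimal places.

Var(G−O) = 24.2² + 22.2² − 2·24.2·22.2·0.33 = 1078.48 − 354.578 = 723.902.
Under uncorrelated errors the observed covariances equal the true-score covariances, so only the own-variance terms attenuate.
True-score variance = [24.2²·0.64 + 22.2²·0.75] − 354.578 = 744.44 − 354.578 = 389.861.
Reliability = 389.861 / 723.902 = 0.539.

0.539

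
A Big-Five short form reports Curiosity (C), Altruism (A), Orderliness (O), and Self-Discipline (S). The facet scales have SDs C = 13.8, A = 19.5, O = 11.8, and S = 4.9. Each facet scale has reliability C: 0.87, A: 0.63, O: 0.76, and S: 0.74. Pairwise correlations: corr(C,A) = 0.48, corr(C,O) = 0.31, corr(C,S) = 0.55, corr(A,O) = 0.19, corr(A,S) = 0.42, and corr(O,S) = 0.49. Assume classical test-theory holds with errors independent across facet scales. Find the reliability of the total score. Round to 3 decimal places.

0.853

Var(C+A+O+S) = 13.8² + 19.5² + 11.8² + 4.9² + 2·[13.8·19.5·0.48 + 13.8·11.8·0.31 + 13.8·4.9·0.55 + 19.5·11.8·0.19 + 19.5·4.9·0.42 + 11.8·4.9·0.49] = 733.94 + 658.042 = 1391.98.
With uncorrelated errors the cross-covariances are all true-score covariance, so they carry over unchanged; only the diagonal terms shrink to ρᵢσᵢ².
True-score variance = [13.8²·0.87 + 19.5²·0.63 + 11.8²·0.76 + 4.9²·0.74] + 658.042 = 528.83 + 658.042 = 1186.87.
Reliability = 1186.87 / 1391.98 = 0.853.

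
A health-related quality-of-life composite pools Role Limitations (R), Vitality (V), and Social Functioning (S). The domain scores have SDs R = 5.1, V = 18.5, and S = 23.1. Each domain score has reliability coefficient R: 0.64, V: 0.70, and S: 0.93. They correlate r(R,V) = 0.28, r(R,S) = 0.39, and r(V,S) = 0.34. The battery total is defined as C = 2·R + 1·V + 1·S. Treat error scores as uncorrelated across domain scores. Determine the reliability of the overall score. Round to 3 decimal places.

0.886

Var(C) = 2²·5.1² + 18.5² + 23.1² + 2·[2·5.1·18.5·0.28 + 2·5.1·23.1·0.39 + 18.5·23.1·0.34] = 979.9 + 580.054 = 1559.95.
With uncorrelated errors the cross-covariances are all true-score covariance, so they carry over unchanged; only the diagonal terms shrink to ρᵢσᵢ².
True-score variance = [2²·5.1²·0.64 + 18.5²·0.70 + 23.1²·0.93] + 580.054 = 802.418 + 580.054 = 1382.47.
Reliability = 1382.47 / 1559.95 = 0.886.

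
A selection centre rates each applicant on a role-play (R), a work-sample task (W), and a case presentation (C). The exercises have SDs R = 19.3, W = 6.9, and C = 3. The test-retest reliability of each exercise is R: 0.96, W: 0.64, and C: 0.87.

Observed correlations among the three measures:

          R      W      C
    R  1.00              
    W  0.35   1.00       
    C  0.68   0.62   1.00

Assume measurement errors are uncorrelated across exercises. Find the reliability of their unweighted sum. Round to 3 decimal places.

0.947

Var(R+W+C) = 19.3² + 6.9² + 3² + 2·[19.3·6.9·0.35 + 19.3·3·0.68 + 6.9·3·0.62] = 429.1 + 197.631 = 626.731.
Because errors are independent across components, Cov(Tᵢ,Tⱼ) = Cov(Xᵢ,Xⱼ); the off-diagonal part of the true-score variance is the same as above.
True-score variance = [19.3²·0.96 + 6.9²·0.64 + 3²·0.87] + 197.631 = 395.891 + 197.631 = 593.522.
Reliability = 593.522 / 626.731 = 0.947.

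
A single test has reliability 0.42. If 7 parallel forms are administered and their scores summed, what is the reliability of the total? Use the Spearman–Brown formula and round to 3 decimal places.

0.835

ρ_k = kρ / (1 + (k−1)ρ) = 7·0.42 / (1 + 6·0.42) = 2.940 / 3.520 = 0.835.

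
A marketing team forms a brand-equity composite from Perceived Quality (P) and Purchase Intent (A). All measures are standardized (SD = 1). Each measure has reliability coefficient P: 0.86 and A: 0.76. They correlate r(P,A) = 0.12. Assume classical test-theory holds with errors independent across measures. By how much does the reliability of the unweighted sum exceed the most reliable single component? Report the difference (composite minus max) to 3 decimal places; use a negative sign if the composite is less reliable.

Var(sum) = 2 + 0.24 = 2.24; true-score variance = 1.62 + 0.24 = 1.86; composite reliability = 0.8304.
Max component reliability = 0.8600.
Difference = 0.8304 − 0.8600 = -0.030.

-0.030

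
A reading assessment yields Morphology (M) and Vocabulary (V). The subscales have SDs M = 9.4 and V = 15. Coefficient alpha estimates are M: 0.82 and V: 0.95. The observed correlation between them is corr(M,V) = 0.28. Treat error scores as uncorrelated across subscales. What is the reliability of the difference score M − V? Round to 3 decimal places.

Var(M−V) = 9.4² + 15² − 2·9.4·15·0.28 = 313.36 − 78.96 = 234.4.
Under uncorrelated errors the observed covariances equal the true-score covariances, so only the own-variance terms attenuate.
True-score variance = [9.4²·0.82 + 15²·0.95] − 78.96 = 286.205 − 78.96 = 207.245.
Reliability = 207.245 / 234.4 = 0.884.

0.884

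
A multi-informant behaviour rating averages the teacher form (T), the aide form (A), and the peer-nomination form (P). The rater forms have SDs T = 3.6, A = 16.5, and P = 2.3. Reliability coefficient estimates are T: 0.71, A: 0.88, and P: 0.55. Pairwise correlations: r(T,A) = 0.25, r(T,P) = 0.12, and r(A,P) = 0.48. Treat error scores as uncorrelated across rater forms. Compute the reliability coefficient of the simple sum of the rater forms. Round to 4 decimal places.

Var(T+A+P) = 3.6² + 16.5² + 2.3² + 2·[3.6·16.5·0.25 + 3.6·2.3·0.12 + 16.5·2.3·0.48] = 290.5 + 68.1192 = 358.619.
Because errors are independent across components, Cov(Tᵢ,Tⱼ) = Cov(Xᵢ,Xⱼ); the off-diagonal part of the true-score variance is the same as above.
True-score variance = [3.6²·0.71 + 16.5²·0.88 + 2.3²·0.55] + 68.1192 = 251.691 + 68.1192 = 319.81.
Reliability = 319.81 / 358.619 = 0.8918.

0.8918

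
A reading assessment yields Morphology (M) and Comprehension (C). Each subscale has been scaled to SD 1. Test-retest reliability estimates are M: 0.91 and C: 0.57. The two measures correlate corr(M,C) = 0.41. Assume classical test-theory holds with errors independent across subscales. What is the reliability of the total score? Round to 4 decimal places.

0.8156

Var(M+C) = 2 + 2·[0.41] = 2 + 0.82 = 2.82.
Because errors are independent across components, Cov(Tᵢ,Tⱼ) = Cov(Xᵢ,Xⱼ); the off-diagonal part of the true-score variance is the same as above.
True-score variance = [0.91 + 0.57] + 0.82 = 1.48 + 0.82 = 2.3.
Reliability = 2.3 / 2.82 = 0.8156.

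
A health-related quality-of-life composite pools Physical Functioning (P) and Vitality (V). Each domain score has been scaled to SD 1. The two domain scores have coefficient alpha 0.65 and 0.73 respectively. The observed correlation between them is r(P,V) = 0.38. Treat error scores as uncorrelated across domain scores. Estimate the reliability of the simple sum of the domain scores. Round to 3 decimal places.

Var(P+V) = 2 + 2·[0.38] = 2 + 0.76 = 2.76.
With uncorrelated errors the cross-covariances are all true-score covariance, so they carry over unchanged; only the diagonal terms shrink to ρᵢσᵢ².
True-score variance = [0.65 + 0.73] + 0.76 = 1.38 + 0.76 = 2.14.
Reliability = 2.14 / 2.76 = 0.775.

0.775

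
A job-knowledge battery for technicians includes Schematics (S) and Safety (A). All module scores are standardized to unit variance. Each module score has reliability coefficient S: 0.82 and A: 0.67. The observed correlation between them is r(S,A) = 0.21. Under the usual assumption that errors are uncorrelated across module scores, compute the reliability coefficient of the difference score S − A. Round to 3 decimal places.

0.677

Var(S−A) = 1 + 1 − 2·0.21 = 2 − 0.42 = 1.58.
With uncorrelated errors the cross-covariances are all true-score covariance, so they carry over unchanged; only the diagonal terms shrink to ρᵢσᵢ².
True-score variance = [0.82 + 0.67] − 0.42 = 1.49 − 0.42 = 1.07.
Reliability = 1.07 / 1.58 = 0.677.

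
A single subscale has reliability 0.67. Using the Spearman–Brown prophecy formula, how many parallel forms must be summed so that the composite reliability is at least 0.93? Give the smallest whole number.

7

k ≥ ρ*(1−ρ₁)/(ρ₁(1−ρ*)) = 0.93·0.33 / (0.67·0.07) = 6.544.
Smallest integer k = 7.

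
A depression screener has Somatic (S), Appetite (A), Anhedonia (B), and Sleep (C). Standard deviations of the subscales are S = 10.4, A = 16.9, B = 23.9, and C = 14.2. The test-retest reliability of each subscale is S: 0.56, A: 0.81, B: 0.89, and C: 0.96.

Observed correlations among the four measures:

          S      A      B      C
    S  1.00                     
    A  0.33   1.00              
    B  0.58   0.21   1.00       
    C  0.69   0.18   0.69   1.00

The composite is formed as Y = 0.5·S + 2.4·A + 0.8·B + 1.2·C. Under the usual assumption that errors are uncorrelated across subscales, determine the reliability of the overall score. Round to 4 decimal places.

0.8991

Var(Y) = 0.5²·10.4² + 2.4²·16.9² + 0.8²·23.9² + 1.2²·14.2² + 2·[1.2·10.4·16.9·0.33 + 0.4·10.4·23.9·0.58 + 0.6·10.4·14.2·0.69 + 1.92·16.9·23.9·0.21 + 2.88·16.9·14.2·0.18 + 0.96·23.9·14.2·0.69] = 2328.09 + 1400.95 = 3729.04.
Under uncorrelated errors the observed covariances equal the true-score covariances, so only the own-variance terms attenuate.
True-score variance = [0.5²·10.4²·0.56 + 2.4²·16.9²·0.81 + 0.8²·23.9²·0.89 + 1.2²·14.2²·0.96] + 1400.95 = 1951.79 + 1400.95 = 3352.74.
Reliability = 3352.74 / 3729.04 = 0.8991.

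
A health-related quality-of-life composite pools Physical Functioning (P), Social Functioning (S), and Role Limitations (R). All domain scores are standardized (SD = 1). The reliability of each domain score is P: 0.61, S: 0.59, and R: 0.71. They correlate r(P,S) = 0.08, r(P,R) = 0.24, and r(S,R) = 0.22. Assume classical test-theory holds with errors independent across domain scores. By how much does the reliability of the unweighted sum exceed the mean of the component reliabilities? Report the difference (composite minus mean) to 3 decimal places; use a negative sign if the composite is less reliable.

0.096

Var(sum) = 3 + 1.08 = 4.08; true-score variance = 1.91 + 1.08 = 2.99; composite reliability = 0.7328.
Mean component reliability = 0.6367.
Difference = 0.7328 − 0.6367 = 0.096.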